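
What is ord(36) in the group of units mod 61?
30

61 is prime, so ord(36) divides φ(61) = 60.
Divisors of 60: 1, 2, 3, 4, 5, 6, 10, 12, 15, 20, 30, 60.
Repeated squaring: 36^1 ≡ 36, 36^2 ≡ 15, 36^4 ≡ 42, 36^8 ≡ 56, 36^16 ≡ 25, 36^32 ≡ 15 (mod 61).
Test 36^d mod 61 for each divisor d in increasing order:
36^1 ≡ 36
36^2 ≡ 15
36^3 = 36^2·36^1 ≡ 52
36^4 ≡ 42
36^5 = 36^4·36^1 ≡ 48
36^6 = 36^4·36^2 ≡ 20
36^10 = 36^8·36^2 ≡ 47
36^12 = 36^8·36^4 ≡ 34
36^15 = 36^8·36^4·36^2·36^1 ≡ 60
36^20 = 36^16·36^4 ≡ 13
36^30 = 36^16·36^8·36^4·36^2 ≡ 1  ← first divisor giving 1
The order is 30.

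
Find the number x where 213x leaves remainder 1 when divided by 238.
19

gcd(213, 238) = 1, so the inverse exists.
Extended Euclidean algorithm on (238, 213):
238 = 1 × 213 + 25  ⟹  25 = (1)·238 + (-1)·213
213 = 8 × 25 + 13  ⟹  13 = (-8)·238 + (9)·213
25 = 1 × 13 + 12  ⟹  12 = (9)·238 + (-10)·213
13 = 1 × 12 + 1  ⟹  1 = (-17)·238 + (19)·213
So (19)·213 ≡ 1 (mod 238), i.e. 213^(-1) ≡ 19 (mod 238).
Check: 213 × 19 = 4047 ≡ 1 (mod 238)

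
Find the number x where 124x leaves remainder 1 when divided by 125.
124

gcd(124, 125) = 1, so the inverse exists.
Extended Euclidean algorithm on (125, 124):
125 = 1 × 124 + 1  ⟹  1 = (1)·125 + (-1)·124
So (-1)·124 ≡ 1 (mod 125), i.e. 124^(-1) ≡ -1 ≡ 124 (mod 125).
Check: 124 × 124 = 15376 ≡ 1 (mod 125)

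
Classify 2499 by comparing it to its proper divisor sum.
deficient

Proper divisors of 2499: sum = 1 + 3 + 7 + 17 + 21 + 49 + 51 + 119 + 147 + 357 + 833 = 1605
Since 1605 < 2499, 2499 is deficient.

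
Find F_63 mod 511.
57

Matrix identity: Q^n = [[F_(n+1), F_n], [F_n, F_(n-1)]] with Q = [[1,1],[1,0]].
n = 63 = 111111₂. Square-and-multiply, entries mod 511:
Q^1 = [[1,1],[1,0]]
Q^3 = (Q^1)²·Q = [[3,2],[2,1]]
Q^7 = (Q^3)²·Q = [[21,13],[13,8]]
Q^15 = (Q^7)²·Q = [[476,99],[99,377]]
Q^31 = (Q^15)²·Q = [[427,295],[295,132]]
Q^63 = (Q^31)²·Q = [[420,57],[57,363]]
F_63 mod 511 = Q^63[0][1] = 57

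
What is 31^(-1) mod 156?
151

gcd(31, 156) = 1, so the inverse exists.
Extended Euclidean algorithm on (156, 31):
156 = 5 × 31 + 1  ⟹  1 = (1)·156 + (-5)·31
So (-5)·31 ≡ 1 (mod 156), i.e. 31^(-1) ≡ -5 ≡ 151 (mod 156).
Check: 31 × 151 = 4681 ≡ 1 (mod 156)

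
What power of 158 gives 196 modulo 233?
20

Baby-step giant-step with step n = ⌈√233⌉ = 16.
Baby steps 158^j mod 233 (j:value) for j=0..15: 0:1, 1:158, 2:33, 3:88, 4:157, 5:108, 6:55, 7:69, 8:184, 9:180, 10:14, 11:115, 12:229, 13:67, 14:101, 15:114.
Giant-step multiplier: 158^(-16) ≡ 158^(232-16) = 158^216 ≡ 128 (mod 233).
Giant steps γ_i = 196·128^i mod 233: γ_0=196, γ_1=157 (in table at j=4).
x = i·n + j = 1·16 + 4 = 20.
Check: 158^20 ≡ 196 (mod 233).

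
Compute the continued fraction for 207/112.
[1; 1, 5, 1, 1, 2, 3]

Euclidean algorithm steps:
207 = 1 × 112 + 95
112 = 1 × 95 + 17
95 = 5 × 17 + 10
17 = 1 × 10 + 7
10 = 1 × 7 + 3
7 = 2 × 3 + 1
3 = 3 × 1 + 0
Continued fraction: [1; 1, 5, 1, 1, 2, 3]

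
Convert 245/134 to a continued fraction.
[1; 1, 4, 1, 4, 1, 3]

Euclidean algorithm steps:
245 = 1 × 134 + 111
134 = 1 × 111 + 23
111 = 4 × 23 + 19
23 = 1 × 19 + 4
19 = 4 × 4 + 3
4 = 1 × 3 + 1
3 = 3 × 1 + 0
Continued fraction: [1; 1, 4, 1, 4, 1, 3]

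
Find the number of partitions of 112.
761002156

p(n) counts ways to write n as a sum of positive integers (order ignored).
Euler's pentagonal recurrence: p(k) = p(k-1) + p(k-2) - p(k-5) - p(k-7) + p(k-12) + p(k-15) - ... (offsets j(3j∓1)/2, signs ++--, p(0)=1, p(<0)=0).
DP table for k = 0..111: p(0)=1, p(1)=1, p(2)=2, p(3)=3, p(4)=5, p(5)=7, p(6)=11, p(7)=15, p(8)=22, p(9)=30, p(10)=42, p(11)=56, p(12)=77, p(13)=101, p(14)=135, p(15)=176, p(16)=231, p(17)=297, p(18)=385, p(19)=490, p(20)=627, p(21)=792, p(22)=1002, p(23)=1255, p(24)=1575, p(25)=1958, p(26)=2436, p(27)=3010, p(28)=3718, p(29)=4565, p(30)=5604, p(31)=6842, p(32)=8349, p(33)=10143, p(34)=12310, p(35)=14883, p(36)=17977, p(37)=21637, p(38)=26015, p(39)=31185, p(40)=37338, p(41)=44583, p(42)=53174, p(43)=63261, p(44)=75175, p(45)=89134, p(46)=105558, p(47)=124754, p(48)=147273, p(49)=173525, p(50)=204226, p(51)=239943, p(52)=281589, p(53)=329931, p(54)=386155, p(55)=451276, p(56)=526823, p(57)=614154, p(58)=715220, p(59)=831820, p(60)=966467, p(61)=1121505, p(62)=1300156, p(63)=1505499, p(64)=1741630, p(65)=2012558, p(66)=2323520, p(67)=2679689, p(68)=3087735, p(69)=3554345, p(70)=4087968, p(71)=4697205, p(72)=5392783, p(73)=6185689, p(74)=7089500, p(75)=8118264, p(76)=9289091, p(77)=10619863, p(78)=12132164, p(79)=13848650, p(80)=15796476, p(81)=18004327, p(82)=20506255, p(83)=23338469, p(84)=26543660, p(85)=30167357, p(86)=34262962, p(87)=38887673, p(88)=44108109, p(89)=49995925, p(90)=56634173, p(91)=64112359, p(92)=72533807, p(93)=82010177, p(94)=92669720, p(95)=104651419, p(96)=118114304, p(97)=133230930, p(98)=150198136, p(99)=169229875, p(100)=190569292, p(101)=214481126, p(102)=241265379, p(103)=271248950, p(104)=304801365, p(105)=342325709, p(106)=384276336, p(107)=431149389, p(108)=483502844, p(109)=541946240, p(110)=607163746, p(111)=679903203.
Final step: p(112) = p(111) + p(110) - p(107) - p(105) + p(100) + p(97) - p(90) - p(86) + p(77) + p(72) - p(61) - p(55) + p(42) + p(35) - p(20) - p(12)
= 679903203 + 607163746 - 431149389 - 342325709 + 190569292 + 133230930 - 56634173 - 34262962 + 10619863 + 5392783 - 1121505 - 451276 + 53174 + 14883 - 627 - 77
= 761002156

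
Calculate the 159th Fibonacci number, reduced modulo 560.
386

Matrix identity: Q^n = [[F_(n+1), F_n], [F_n, F_(n-1)]] with Q = [[1,1],[1,0]].
n = 159 = 10011111₂. Square-and-multiply, entries mod 560:
Q^1 = [[1,1],[1,0]]
Q^2 = (Q^1)² = [[2,1],[1,1]]
Q^4 = (Q^2)² = [[5,3],[3,2]]
Q^9 = (Q^4)²·Q = [[55,34],[34,21]]
Q^19 = (Q^9)²·Q = [[45,261],[261,344]]
Q^39 = (Q^19)²·Q = [[315,146],[146,169]]
Q^79 = (Q^39)²·Q = [[245,141],[141,104]]
Q^159 = (Q^79)²·Q = [[315,386],[386,489]]
F_159 mod 560 = Q^159[0][1] = 386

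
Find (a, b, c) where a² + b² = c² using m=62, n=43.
(1995, 5332, 5693)

Euclid's formula: a = m² - n², b = 2mn, c = m² + n²
m = 62, n = 43
a = 62² - 43² = 3844 - 1849 = 1995
b = 2 × 62 × 43 = 5332
c = 62² + 43² = 3844 + 1849 = 5693
Verification: 1995² + 5332² = 3980025 + 28430224 = 32410249 = 5693² ✓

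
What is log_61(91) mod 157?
125

Baby-step giant-step with step n = ⌈√157⌉ = 13.
Baby steps 61^j mod 157 (j:value) for j=0..12: 0:1, 1:61, 2:110, 3:116, 4:11, 5:43, 6:111, 7:20, 8:121, 9:2, 10:122, 11:63, 12:75.
Giant-step multiplier: 61^(-13) ≡ 61^(156-13) = 61^143 ≡ 50 (mod 157).
Giant steps γ_i = 91·50^i mod 157: γ_0=91, γ_1=154, γ_2=7, γ_3=36, γ_4=73, γ_5=39, γ_6=66, γ_7=3, γ_8=150, γ_9=121 (in table at j=8).
x = i·n + j = 9·13 + 8 = 125.
Check: 61^125 ≡ 91 (mod 157).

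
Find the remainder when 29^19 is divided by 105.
29

Repeated squaring. Binary of 19 = 10011.
29^1 ≡ 29 (mod 105); 29^2 ≡ 1 (mod 105); 29^4 ≡ 1 (mod 105); 29^8 ≡ 1 (mod 105); 29^16 ≡ 1 (mod 105)
29^19 = 29^1 × 29^2 × 29^16 ≡ 29 (mod 105)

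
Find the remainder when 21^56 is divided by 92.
25

Repeated squaring. Binary of 56 = 111000.
21^1 ≡ 21 (mod 92); 21^2 ≡ 73 (mod 92); 21^4 ≡ 85 (mod 92); 21^8 ≡ 49 (mod 92); 21^16 ≡ 9 (mod 92); 21^32 ≡ 81 (mod 92)
21^56 = 21^8 × 21^16 × 21^32 ≡ 25 (mod 92)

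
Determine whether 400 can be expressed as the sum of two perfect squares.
0² + 20² (a=0, b=20)

Factorization: 400 = 2^4 × 5^2
By Fermat: n is sum of two squares iff every prime p ≡ 3 (mod 4) appears to even power.
All primes ≡ 3 (mod 4) appear to even power.
Search a = 0, 1, 2, … for 400 - a² a perfect square: first hit at a = 0: 400 - 0 = 400 = 20².
400 = 0² + 20² = 0 + 400 ✓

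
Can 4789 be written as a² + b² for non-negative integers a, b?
42² + 55² (a=42, b=55)

Factorization: 4789 = 4789
By Fermat: n is sum of two squares iff every prime p ≡ 3 (mod 4) appears to even power.
All primes ≡ 3 (mod 4) appear to even power.
Search a = 0, 1, 2, … for 4789 - a² a perfect square: first hit at a = 42: 4789 - 1764 = 3025 = 55².
4789 = 42² + 55² = 1764 + 3025 ✓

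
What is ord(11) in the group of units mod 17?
16

17 is prime, so ord(11) divides φ(17) = 16.
Divisors of 16: 1, 2, 4, 8, 16.
Repeated squaring: 11^1 ≡ 11, 11^2 ≡ 2, 11^4 ≡ 4, 11^8 ≡ 16, 11^16 ≡ 1 (mod 17).
Test 11^d mod 17 for each divisor d in increasing order:
11^1 ≡ 11
11^2 ≡ 2
11^4 ≡ 4
11^8 ≡ 16
11^16 ≡ 1  ← first divisor giving 1
The order is 16.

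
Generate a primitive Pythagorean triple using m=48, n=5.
(2279, 480, 2329)

Euclid's formula: a = m² - n², b = 2mn, c = m² + n²
m = 48, n = 5
a = 48² - 5² = 2304 - 25 = 2279
b = 2 × 48 × 5 = 480
c = 48² + 5² = 2304 + 25 = 2329
Verification: 2279² + 480² = 5193841 + 230400 = 5424241 = 2329² ✓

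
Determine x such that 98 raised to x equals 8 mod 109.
99

Baby-step giant-step with step n = ⌈√109⌉ = 11.
Baby steps 98^j mod 109 (j:value) for j=0..10: 0:1, 1:98, 2:12, 3:86, 4:35, 5:51, 6:93, 7:67, 8:26, 9:41, 10:94.
Giant-step multiplier: 98^(-11) ≡ 98^(108-11) = 98^97 ≡ 37 (mod 109).
Giant steps γ_i = 8·37^i mod 109: γ_0=8, γ_1=78, γ_2=52, γ_3=71, γ_4=11, γ_5=80, γ_6=17, γ_7=84, γ_8=56, γ_9=1 (in table at j=0).
x = i·n + j = 9·11 + 0 = 99.
Check: 98^99 ≡ 8 (mod 109).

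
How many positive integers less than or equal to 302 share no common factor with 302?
150

302 = 2 × 151
φ(n) = n × ∏(1 - 1/p) for each prime p dividing n
φ(302) = 302 × (1 - 1/2) × (1 - 1/151) = 150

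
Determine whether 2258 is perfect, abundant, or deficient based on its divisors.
deficient

Proper divisors of 2258: sum = 1 + 2 + 1129 = 1132
Since 1132 < 2258, 2258 is deficient.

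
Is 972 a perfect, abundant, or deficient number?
abundant

Proper divisors of 972: sum = 1 + 2 + 3 + 4 + 6 + 9 + 12 + 18 + ... + 162 + 243 + 324 + 486 (17 divisors) = 1576
Since 1576 > 972, 972 is abundant.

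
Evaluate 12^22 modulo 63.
9

Repeated squaring. Binary of 22 = 10110.
12^1 ≡ 12 (mod 63); 12^2 ≡ 18 (mod 63); 12^4 ≡ 9 (mod 63); 12^8 ≡ 18 (mod 63); 12^16 ≡ 9 (mod 63)
12^22 = 12^2 × 12^4 × 12^16 ≡ 9 (mod 63)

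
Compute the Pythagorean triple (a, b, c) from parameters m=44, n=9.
(1855, 792, 2017)

Euclid's formula: a = m² - n², b = 2mn, c = m² + n²
m = 44, n = 9
a = 44² - 9² = 1936 - 81 = 1855
b = 2 × 44 × 9 = 792
c = 44² + 9² = 1936 + 81 = 2017
Verification: 1855² + 792² = 3441025 + 627264 = 4068289 = 2017² ✓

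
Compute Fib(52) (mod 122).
101

Matrix identity: Q^n = [[F_(n+1), F_n], [F_n, F_(n-1)]] with Q = [[1,1],[1,0]].
n = 52 = 110100₂. Square-and-multiply, entries mod 122:
Q^1 = [[1,1],[1,0]]
Q^3 = (Q^1)²·Q = [[3,2],[2,1]]
Q^6 = (Q^3)² = [[13,8],[8,5]]
Q^13 = (Q^6)²·Q = [[11,111],[111,22]]
Q^26 = (Q^13)² = [[120,3],[3,117]]
Q^52 = (Q^26)² = [[13,101],[101,34]]
F_52 mod 122 = Q^52[0][1] = 101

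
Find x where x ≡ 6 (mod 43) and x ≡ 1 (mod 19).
780

Using Chinese Remainder Theorem:
M = 43 × 19 = 817
M1 = 19, M2 = 43
y1 = 19^(-1) mod 43 = 34
y2 = 43^(-1) mod 19 = 4
x = (6×19×34 + 1×43×4) mod 817 = 780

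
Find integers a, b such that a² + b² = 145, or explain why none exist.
1² + 12² (a=1, b=12)

Factorization: 145 = 5 × 29
By Fermat: n is sum of two squares iff every prime p ≡ 3 (mod 4) appears to even power.
All primes ≡ 3 (mod 4) appear to even power.
Search a = 0, 1, 2, … for 145 - a² a perfect square: first hit at a = 1: 145 - 1 = 144 = 12².
145 = 1² + 12² = 1 + 144 ✓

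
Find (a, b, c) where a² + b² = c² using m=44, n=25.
(1311, 2200, 2561)

Euclid's formula: a = m² - n², b = 2mn, c = m² + n²
m = 44, n = 25
a = 44² - 25² = 1936 - 625 = 1311
b = 2 × 44 × 25 = 2200
c = 44² + 25² = 1936 + 625 = 2561
Verification: 1311² + 2200² = 1718721 + 4840000 = 6558721 = 2561² ✓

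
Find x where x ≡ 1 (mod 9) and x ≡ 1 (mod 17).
1

Using Chinese Remainder Theorem:
M = 9 × 17 = 153
M1 = 17, M2 = 9
y1 = 17^(-1) mod 9 = 8
y2 = 9^(-1) mod 17 = 2
x = (1×17×8 + 1×9×2) mod 153 = 1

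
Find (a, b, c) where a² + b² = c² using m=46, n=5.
(2091, 460, 2141)

Euclid's formula: a = m² - n², b = 2mn, c = m² + n²
m = 46, n = 5
a = 46² - 5² = 2116 - 25 = 2091
b = 2 × 46 × 5 = 460
c = 46² + 5² = 2116 + 25 = 2141
Verification: 2091² + 460² = 4372281 + 211600 = 4583881 = 2141² ✓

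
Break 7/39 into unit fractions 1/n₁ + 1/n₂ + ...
1/6 + 1/78

Greedy algorithm:
7/39: ceiling(39/7) = 6, use 1/6
1/78: ceiling(78/1) = 78, use 1/78
Result: 7/39 = 1/6 + 1/78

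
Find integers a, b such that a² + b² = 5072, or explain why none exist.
44² + 56² (a=44, b=56)

Factorization: 5072 = 2^4 × 317
By Fermat: n is sum of two squares iff every prime p ≡ 3 (mod 4) appears to even power.
All primes ≡ 3 (mod 4) appear to even power.
Search a = 0, 1, 2, … for 5072 - a² a perfect square: first hit at a = 44: 5072 - 1936 = 3136 = 56².
5072 = 44² + 56² = 1936 + 3136 ✓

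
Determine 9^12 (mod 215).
16

Repeated squaring. Binary of 12 = 1100.
9^1 ≡ 9 (mod 215); 9^2 ≡ 81 (mod 215); 9^4 ≡ 111 (mod 215); 9^8 ≡ 66 (mod 215)
9^12 = 9^4 × 9^8 ≡ 16 (mod 215)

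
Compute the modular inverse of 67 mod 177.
37

gcd(67, 177) = 1, so the inverse exists.
Extended Euclidean algorithm on (177, 67):
177 = 2 × 67 + 43  ⟹  43 = (1)·177 + (-2)·67
67 = 1 × 43 + 24  ⟹  24 = (-1)·177 + (3)·67
43 = 1 × 24 + 19  ⟹  19 = (2)·177 + (-5)·67
24 = 1 × 19 + 5  ⟹  5 = (-3)·177 + (8)·67
19 = 3 × 5 + 4  ⟹  4 = (11)·177 + (-29)·67
5 = 1 × 4 + 1  ⟹  1 = (-14)·177 + (37)·67
So (37)·67 ≡ 1 (mod 177), i.e. 67^(-1) ≡ 37 (mod 177).
Check: 67 × 37 = 2479 ≡ 1 (mod 177)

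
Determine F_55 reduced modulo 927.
364

Matrix identity: Q^n = [[F_(n+1), F_n], [F_n, F_(n-1)]] with Q = [[1,1],[1,0]].
n = 55 = 110111₂. Square-and-multiply, entries mod 927:
Q^1 = [[1,1],[1,0]]
Q^3 = (Q^1)²·Q = [[3,2],[2,1]]
Q^6 = (Q^3)² = [[13,8],[8,5]]
Q^13 = (Q^6)²·Q = [[377,233],[233,144]]
Q^27 = (Q^13)²·Q = [[777,821],[821,883]]
Q^55 = (Q^27)²·Q = [[534,364],[364,170]]
F_55 mod 927 = Q^55[0][1] = 364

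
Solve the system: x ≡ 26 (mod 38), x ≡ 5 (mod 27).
140

Using Chinese Remainder Theorem:
M = 38 × 27 = 1026
M1 = 27, M2 = 38
y1 = 27^(-1) mod 38 = 31
y2 = 38^(-1) mod 27 = 5
x = (26×27×31 + 5×38×5) mod 1026 = 140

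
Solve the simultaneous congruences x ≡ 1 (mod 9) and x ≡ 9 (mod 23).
55

Using Chinese Remainder Theorem:
M = 9 × 23 = 207
M1 = 23, M2 = 9
y1 = 23^(-1) mod 9 = 2
y2 = 9^(-1) mod 23 = 18
x = (1×23×2 + 9×9×18) mod 207 = 55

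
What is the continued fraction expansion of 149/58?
[2; 1, 1, 3, 8]

Euclidean algorithm steps:
149 = 2 × 58 + 33
58 = 1 × 33 + 25
33 = 1 × 25 + 8
25 = 3 × 8 + 1
8 = 8 × 1 + 0
Continued fraction: [2; 1, 1, 3, 8]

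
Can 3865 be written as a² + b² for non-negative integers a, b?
12² + 61² (a=12, b=61)

Factorization: 3865 = 5 × 773
By Fermat: n is sum of two squares iff every prime p ≡ 3 (mod 4) appears to even power.
All primes ≡ 3 (mod 4) appear to even power.
Search a = 0, 1, 2, … for 3865 - a² a perfect square: first hit at a = 12: 3865 - 144 = 3721 = 61².
3865 = 12² + 61² = 144 + 3721 ✓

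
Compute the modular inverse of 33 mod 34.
33

gcd(33, 34) = 1, so the inverse exists.
Extended Euclidean algorithm on (34, 33):
34 = 1 × 33 + 1  ⟹  1 = (1)·34 + (-1)·33
So (-1)·33 ≡ 1 (mod 34), i.e. 33^(-1) ≡ -1 ≡ 33 (mod 34).
Check: 33 × 33 = 1089 ≡ 1 (mod 34)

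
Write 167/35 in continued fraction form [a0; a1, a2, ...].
[4; 1, 3, 2, 1, 2]

Euclidean algorithm steps:
167 = 4 × 35 + 27
35 = 1 × 27 + 8
27 = 3 × 8 + 3
8 = 2 × 3 + 2
3 = 1 × 2 + 1
2 = 2 × 1 + 0
Continued fraction: [4; 1, 3, 2, 1, 2]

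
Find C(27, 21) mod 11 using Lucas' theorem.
0

Using Lucas' theorem:
Write n=27 and k=21 in base 11:
n in base 11: [2, 5]
k in base 11: [1, 10]
C(27,21) mod 11 = ∏ C(n_i, k_i) mod 11
Digit binomials (mod 11): C(2,1) = 2; C(5,10) = 0 (k_i > n_i)
Product: 2 × 0 = 0 ≡ 0 (mod 11)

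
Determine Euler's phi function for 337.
336

337 = 337
φ(n) = n × ∏(1 - 1/p) for each prime p dividing n
φ(337) = 337 × (1 - 1/337) = 336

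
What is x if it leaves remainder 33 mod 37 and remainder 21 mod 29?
514

Using Chinese Remainder Theorem:
M = 37 × 29 = 1073
M1 = 29, M2 = 37
y1 = 29^(-1) mod 37 = 23
y2 = 37^(-1) mod 29 = 11
x = (33×29×23 + 21×37×11) mod 1073 = 514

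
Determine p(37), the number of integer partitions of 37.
21637

p(n) counts ways to write n as a sum of positive integers (order ignored).
Euler's pentagonal recurrence: p(k) = p(k-1) + p(k-2) - p(k-5) - p(k-7) + p(k-12) + p(k-15) - ... (offsets j(3j∓1)/2, signs ++--, p(0)=1, p(<0)=0).
DP table for k = 0..36: p(0)=1, p(1)=1, p(2)=2, p(3)=3, p(4)=5, p(5)=7, p(6)=11, p(7)=15, p(8)=22, p(9)=30, p(10)=42, p(11)=56, p(12)=77, p(13)=101, p(14)=135, p(15)=176, p(16)=231, p(17)=297, p(18)=385, p(19)=490, p(20)=627, p(21)=792, p(22)=1002, p(23)=1255, p(24)=1575, p(25)=1958, p(26)=2436, p(27)=3010, p(28)=3718, p(29)=4565, p(30)=5604, p(31)=6842, p(32)=8349, p(33)=10143, p(34)=12310, p(35)=14883, p(36)=17977.
Final step: p(37) = p(36) + p(35) - p(32) - p(30) + p(25) + p(22) - p(15) - p(11) + p(2)
= 17977 + 14883 - 8349 - 5604 + 1958 + 1002 - 176 - 56 + 2
= 21637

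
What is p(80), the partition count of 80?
15796476

p(n) counts ways to write n as a sum of positive integers (order ignored).
Euler's pentagonal recurrence: p(k) = p(k-1) + p(k-2) - p(k-5) - p(k-7) + p(k-12) + p(k-15) - ... (offsets j(3j∓1)/2, signs ++--, p(0)=1, p(<0)=0).
DP table for k = 0..79: p(0)=1, p(1)=1, p(2)=2, p(3)=3, p(4)=5, p(5)=7, p(6)=11, p(7)=15, p(8)=22, p(9)=30, p(10)=42, p(11)=56, p(12)=77, p(13)=101, p(14)=135, p(15)=176, p(16)=231, p(17)=297, p(18)=385, p(19)=490, p(20)=627, p(21)=792, p(22)=1002, p(23)=1255, p(24)=1575, p(25)=1958, p(26)=2436, p(27)=3010, p(28)=3718, p(29)=4565, p(30)=5604, p(31)=6842, p(32)=8349, p(33)=10143, p(34)=12310, p(35)=14883, p(36)=17977, p(37)=21637, p(38)=26015, p(39)=31185, p(40)=37338, p(41)=44583, p(42)=53174, p(43)=63261, p(44)=75175, p(45)=89134, p(46)=105558, p(47)=124754, p(48)=147273, p(49)=173525, p(50)=204226, p(51)=239943, p(52)=281589, p(53)=329931, p(54)=386155, p(55)=451276, p(56)=526823, p(57)=614154, p(58)=715220, p(59)=831820, p(60)=966467, p(61)=1121505, p(62)=1300156, p(63)=1505499, p(64)=1741630, p(65)=2012558, p(66)=2323520, p(67)=2679689, p(68)=3087735, p(69)=3554345, p(70)=4087968, p(71)=4697205, p(72)=5392783, p(73)=6185689, p(74)=7089500, p(75)=8118264, p(76)=9289091, p(77)=10619863, p(78)=12132164, p(79)=13848650.
Final step: p(80) = p(79) + p(78) - p(75) - p(73) + p(68) + p(65) - p(58) - p(54) + p(45) + p(40) - p(29) - p(23) + p(10) + p(3)
= 13848650 + 12132164 - 8118264 - 6185689 + 3087735 + 2012558 - 715220 - 386155 + 89134 + 37338 - 4565 - 1255 + 42 + 3
= 15796476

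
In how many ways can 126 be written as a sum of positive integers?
3519222692

p(n) counts ways to write n as a sum of positive integers (order ignored).
Euler's pentagonal recurrence: p(k) = p(k-1) + p(k-2) - p(k-5) - p(k-7) + p(k-12) + p(k-15) - ... (offsets j(3j∓1)/2, signs ++--, p(0)=1, p(<0)=0).
DP table for k = 0..125: p(0)=1, p(1)=1, p(2)=2, p(3)=3, p(4)=5, p(5)=7, p(6)=11, p(7)=15, p(8)=22, p(9)=30, p(10)=42, p(11)=56, p(12)=77, p(13)=101, p(14)=135, p(15)=176, p(16)=231, p(17)=297, p(18)=385, p(19)=490, p(20)=627, p(21)=792, p(22)=1002, p(23)=1255, p(24)=1575, p(25)=1958, p(26)=2436, p(27)=3010, p(28)=3718, p(29)=4565, p(30)=5604, p(31)=6842, p(32)=8349, p(33)=10143, p(34)=12310, p(35)=14883, p(36)=17977, p(37)=21637, p(38)=26015, p(39)=31185, p(40)=37338, p(41)=44583, p(42)=53174, p(43)=63261, p(44)=75175, p(45)=89134, p(46)=105558, p(47)=124754, p(48)=147273, p(49)=173525, p(50)=204226, p(51)=239943, p(52)=281589, p(53)=329931, p(54)=386155, p(55)=451276, p(56)=526823, p(57)=614154, p(58)=715220, p(59)=831820, p(60)=966467, p(61)=1121505, p(62)=1300156, p(63)=1505499, p(64)=1741630, p(65)=2012558, p(66)=2323520, p(67)=2679689, p(68)=3087735, p(69)=3554345, p(70)=4087968, p(71)=4697205, p(72)=5392783, p(73)=6185689, p(74)=7089500, p(75)=8118264, p(76)=9289091, p(77)=10619863, p(78)=12132164, p(79)=13848650, p(80)=15796476, p(81)=18004327, p(82)=20506255, p(83)=23338469, p(84)=26543660, p(85)=30167357, p(86)=34262962, p(87)=38887673, p(88)=44108109, p(89)=49995925, p(90)=56634173, p(91)=64112359, p(92)=72533807, p(93)=82010177, p(94)=92669720, p(95)=104651419, p(96)=118114304, p(97)=133230930, p(98)=150198136, p(99)=169229875, p(100)=190569292, p(101)=214481126, p(102)=241265379, p(103)=271248950, p(104)=304801365, p(105)=342325709, p(106)=384276336, p(107)=431149389, p(108)=483502844, p(109)=541946240, p(110)=607163746, p(111)=679903203, p(112)=761002156, p(113)=851376628, p(114)=952050665, p(115)=1064144451, p(116)=1188908248, p(117)=1327710076, p(118)=1482074143, p(119)=1653668665, p(120)=1844349560, p(121)=2056148051, p(122)=2291320912, p(123)=2552338241, p(124)=2841940500, p(125)=3163127352.
Final step: p(126) = p(125) + p(124) - p(121) - p(119) + p(114) + p(111) - p(104) - p(100) + p(91) + p(86) - p(75) - p(69) + p(56) + p(49) - p(34) - p(26) + p(9) + p(0)
= 3163127352 + 2841940500 - 2056148051 - 1653668665 + 952050665 + 679903203 - 304801365 - 190569292 + 64112359 + 34262962 - 8118264 - 3554345 + 526823 + 173525 - 12310 - 2436 + 30 + 1
= 3519222692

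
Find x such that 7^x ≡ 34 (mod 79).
77

Baby-step giant-step with step n = ⌈√79⌉ = 9.
Baby steps 7^j mod 79 (j:value) for j=0..8: 0:1, 1:7, 2:49, 3:27, 4:31, 5:59, 6:18, 7:47, 8:13.
Giant-step multiplier: 7^(-9) ≡ 7^(78-9) = 7^69 ≡ 33 (mod 79).
Giant steps γ_i = 34·33^i mod 79: γ_0=34, γ_1=16, γ_2=54, γ_3=44, γ_4=30, γ_5=42, γ_6=43, γ_7=76, γ_8=59 (in table at j=5).
x = i·n + j = 8·9 + 5 = 77.
Check: 7^77 ≡ 34 (mod 79).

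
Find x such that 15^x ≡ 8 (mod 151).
120

Baby-step giant-step with step n = ⌈√151⌉ = 13.
Baby steps 15^j mod 151 (j:value) for j=0..12: 0:1, 1:15, 2:74, 3:53, 4:40, 5:147, 6:91, 7:6, 8:90, 9:142, 10:16, 11:89, 12:127.
Giant-step multiplier: 15^(-13) ≡ 15^(150-13) = 15^137 ≡ 13 (mod 151).
Giant steps γ_i = 8·13^i mod 151: γ_0=8, γ_1=104, γ_2=144, γ_3=60, γ_4=25, γ_5=23, γ_6=148, γ_7=112, γ_8=97, γ_9=53 (in table at j=3).
x = i·n + j = 9·13 + 3 = 120.
Check: 15^120 ≡ 8 (mod 151).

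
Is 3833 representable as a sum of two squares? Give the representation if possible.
32² + 53² (a=32, b=53)

Factorization: 3833 = 3833
By Fermat: n is sum of two squares iff every prime p ≡ 3 (mod 4) appears to even power.
All primes ≡ 3 (mod 4) appear to even power.
Search a = 0, 1, 2, … for 3833 - a² a perfect square: first hit at a = 32: 3833 - 1024 = 2809 = 53².
3833 = 32² + 53² = 1024 + 2809 ✓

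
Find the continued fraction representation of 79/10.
[7; 1, 9]

Euclidean algorithm steps:
79 = 7 × 10 + 9
10 = 1 × 9 + 1
9 = 9 × 1 + 0
Continued fraction: [7; 1, 9]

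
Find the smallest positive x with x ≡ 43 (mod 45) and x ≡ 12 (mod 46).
1438

Using Chinese Remainder Theorem:
M = 45 × 46 = 2070
M1 = 46, M2 = 45
y1 = 46^(-1) mod 45 = 1
y2 = 45^(-1) mod 46 = 45
x = (43×46×1 + 12×45×45) mod 2070 = 1438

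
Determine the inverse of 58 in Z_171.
115

gcd(58, 171) = 1, so the inverse exists.
Extended Euclidean algorithm on (171, 58):
171 = 2 × 58 + 55  ⟹  55 = (1)·171 + (-2)·58
58 = 1 × 55 + 3  ⟹  3 = (-1)·171 + (3)·58
55 = 18 × 3 + 1  ⟹  1 = (19)·171 + (-56)·58
So (-56)·58 ≡ 1 (mod 171), i.e. 58^(-1) ≡ -56 ≡ 115 (mod 171).
Check: 58 × 115 = 6670 ≡ 1 (mod 171)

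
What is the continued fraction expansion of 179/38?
[4; 1, 2, 2, 5]

Euclidean algorithm steps:
179 = 4 × 38 + 27
38 = 1 × 27 + 11
27 = 2 × 11 + 5
11 = 2 × 5 + 1
5 = 5 × 1 + 0
Continued fraction: [4; 1, 2, 2, 5]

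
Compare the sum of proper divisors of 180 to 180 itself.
abundant

Proper divisors of 180: sum = 1 + 2 + 3 + 4 + 5 + 6 + 9 + 10 + ... + 36 + 45 + 60 + 90 (17 divisors) = 366
Since 366 > 180, 180 is abundant.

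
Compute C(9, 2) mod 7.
1

Using Lucas' theorem:
Write n=9 and k=2 in base 7:
n in base 7: [1, 2]
k in base 7: [0, 2]
C(9,2) mod 7 = ∏ C(n_i, k_i) mod 7
Digit binomials (mod 7): C(1,0) = 1; C(2,2) = 1
Product: 1 × 1 = 1 ≡ 1 (mod 7)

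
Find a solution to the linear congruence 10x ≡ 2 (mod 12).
x ≡ 5 (mod 6)

gcd(10, 12) = 2, which divides 2, so solutions exist.
Divide through by 2: 5x ≡ 1 (mod 6).
Find 5^(-1) mod 6 by the extended Euclidean algorithm:
6 = 1 × 5 + 1  ⟹  1 = (1)·6 + (-1)·5
So (-1)·5 ≡ 1 (mod 6), i.e. 5^(-1) ≡ -1 ≡ 5 (mod 6).
x ≡ 5 × 1 = 5 ≡ 5 (mod 6).
Check: 10 × 5 = 50 ≡ 2 (mod 12).
x ≡ 5 (mod 6), giving 2 solutions mod 12.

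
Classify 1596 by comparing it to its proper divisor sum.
abundant

Proper divisors of 1596: sum = 1 + 2 + 3 + 4 + 6 + 7 + 12 + 14 + ... + 266 + 399 + 532 + 798 (23 divisors) = 2884
Since 2884 > 1596, 1596 is abundant.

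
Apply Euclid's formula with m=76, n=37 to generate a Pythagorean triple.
(4407, 5624, 7145)

Euclid's formula: a = m² - n², b = 2mn, c = m² + n²
m = 76, n = 37
a = 76² - 37² = 5776 - 1369 = 4407
b = 2 × 76 × 37 = 5624
c = 76² + 37² = 5776 + 1369 = 7145
Verification: 4407² + 5624² = 19421649 + 31629376 = 51051025 = 7145² ✓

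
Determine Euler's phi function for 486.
162

486 = 2 × 3^5
φ(n) = n × ∏(1 - 1/p) for each prime p dividing n
φ(486) = 486 × (1 - 1/2) × (1 - 1/3) = 162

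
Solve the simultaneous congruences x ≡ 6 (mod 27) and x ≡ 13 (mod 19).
222

Using Chinese Remainder Theorem:
M = 27 × 19 = 513
M1 = 19, M2 = 27
y1 = 19^(-1) mod 27 = 10
y2 = 27^(-1) mod 19 = 12
x = (6×19×10 + 13×27×12) mod 513 = 222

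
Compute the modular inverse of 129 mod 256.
129

gcd(129, 256) = 1, so the inverse exists.
Extended Euclidean algorithm on (256, 129):
256 = 1 × 129 + 127  ⟹  127 = (1)·256 + (-1)·129
129 = 1 × 127 + 2  ⟹  2 = (-1)·256 + (2)·129
127 = 63 × 2 + 1  ⟹  1 = (64)·256 + (-127)·129
So (-127)·129 ≡ 1 (mod 256), i.e. 129^(-1) ≡ -127 ≡ 129 (mod 256).
Check: 129 × 129 = 16641 ≡ 1 (mod 256)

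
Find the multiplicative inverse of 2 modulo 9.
5

gcd(2, 9) = 1, so the inverse exists.
Extended Euclidean algorithm on (9, 2):
9 = 4 × 2 + 1  ⟹  1 = (1)·9 + (-4)·2
So (-4)·2 ≡ 1 (mod 9), i.e. 2^(-1) ≡ -4 ≡ 5 (mod 9).
Check: 2 × 5 = 10 ≡ 1 (mod 9)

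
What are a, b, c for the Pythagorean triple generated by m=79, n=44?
(4305, 6952, 8177)

Euclid's formula: a = m² - n², b = 2mn, c = m² + n²
m = 79, n = 44
a = 79² - 44² = 6241 - 1936 = 4305
b = 2 × 79 × 44 = 6952
c = 79² + 44² = 6241 + 1936 = 8177
Verification: 4305² + 6952² = 18533025 + 48330304 = 66863329 = 8177² ✓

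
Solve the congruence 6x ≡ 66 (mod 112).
x ≡ 11 (mod 56)

gcd(6, 112) = 2, which divides 66, so solutions exist.
Divide through by 2: 3x ≡ 33 (mod 56).
Find 3^(-1) mod 56 by the extended Euclidean algorithm:
56 = 18 × 3 + 2  ⟹  2 = (1)·56 + (-18)·3
3 = 1 × 2 + 1  ⟹  1 = (-1)·56 + (19)·3
So (19)·3 ≡ 1 (mod 56), i.e. 3^(-1) ≡ 19 (mod 56).
x ≡ 19 × 33 = 627 ≡ 11 (mod 56).
Check: 6 × 11 = 66 ≡ 66 (mod 112).
x ≡ 11 (mod 56), giving 2 solutions mod 112.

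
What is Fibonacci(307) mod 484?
101

Matrix identity: Q^n = [[F_(n+1), F_n], [F_n, F_(n-1)]] with Q = [[1,1],[1,0]].
n = 307 = 100110011₂. Square-and-multiply, entries mod 484:
Q^1 = [[1,1],[1,0]]
Q^2 = (Q^1)² = [[2,1],[1,1]]
Q^4 = (Q^2)² = [[5,3],[3,2]]
Q^9 = (Q^4)²·Q = [[55,34],[34,21]]
Q^19 = (Q^9)²·Q = [[473,309],[309,164]]
Q^38 = (Q^19)² = [[254,329],[329,409]]
Q^76 = (Q^38)² = [[453,327],[327,126]]
Q^153 = (Q^76)²·Q = [[47,442],[442,89]]
Q^307 = (Q^153)²·Q = [[197,101],[101,96]]
F_307 mod 484 = Q^307[0][1] = 101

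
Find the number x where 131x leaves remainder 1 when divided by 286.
131

gcd(131, 286) = 1, so the inverse exists.
Extended Euclidean algorithm on (286, 131):
286 = 2 × 131 + 24  ⟹  24 = (1)·286 + (-2)·131
131 = 5 × 24 + 11  ⟹  11 = (-5)·286 + (11)·131
24 = 2 × 11 + 2  ⟹  2 = (11)·286 + (-24)·131
11 = 5 × 2 + 1  ⟹  1 = (-60)·286 + (131)·131
So (131)·131 ≡ 1 (mod 286), i.e. 131^(-1) ≡ 131 (mod 286).
Check: 131 × 131 = 17161 ≡ 1 (mod 286)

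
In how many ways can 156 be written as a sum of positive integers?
73232243759

p(n) counts ways to write n as a sum of positive integers (order ignored).
Euler's pentagonal recurrence: p(k) = p(k-1) + p(k-2) - p(k-5) - p(k-7) + p(k-12) + p(k-15) - ... (offsets j(3j∓1)/2, signs ++--, p(0)=1, p(<0)=0).
DP table for k = 0..155: p(0)=1, p(1)=1, p(2)=2, p(3)=3, p(4)=5, p(5)=7, p(6)=11, p(7)=15, p(8)=22, p(9)=30, p(10)=42, p(11)=56, p(12)=77, p(13)=101, p(14)=135, p(15)=176, p(16)=231, p(17)=297, p(18)=385, p(19)=490, p(20)=627, p(21)=792, p(22)=1002, p(23)=1255, p(24)=1575, p(25)=1958, p(26)=2436, p(27)=3010, p(28)=3718, p(29)=4565, p(30)=5604, p(31)=6842, p(32)=8349, p(33)=10143, p(34)=12310, p(35)=14883, p(36)=17977, p(37)=21637, p(38)=26015, p(39)=31185, p(40)=37338, p(41)=44583, p(42)=53174, p(43)=63261, p(44)=75175, p(45)=89134, p(46)=105558, p(47)=124754, p(48)=147273, p(49)=173525, p(50)=204226, p(51)=239943, p(52)=281589, p(53)=329931, p(54)=386155, p(55)=451276, p(56)=526823, p(57)=614154, p(58)=715220, p(59)=831820, p(60)=966467, p(61)=1121505, p(62)=1300156, p(63)=1505499, p(64)=1741630, p(65)=2012558, p(66)=2323520, p(67)=2679689, p(68)=3087735, p(69)=3554345, p(70)=4087968, p(71)=4697205, p(72)=5392783, p(73)=6185689, p(74)=7089500, p(75)=8118264, p(76)=9289091, p(77)=10619863, p(78)=12132164, p(79)=13848650, p(80)=15796476, p(81)=18004327, p(82)=20506255, p(83)=23338469, p(84)=26543660, p(85)=30167357, p(86)=34262962, p(87)=38887673, p(88)=44108109, p(89)=49995925, p(90)=56634173, p(91)=64112359, p(92)=72533807, p(93)=82010177, p(94)=92669720, p(95)=104651419, p(96)=118114304, p(97)=133230930, p(98)=150198136, p(99)=169229875, p(100)=190569292, p(101)=214481126, p(102)=241265379, p(103)=271248950, p(104)=304801365, p(105)=342325709, p(106)=384276336, p(107)=431149389, p(108)=483502844, p(109)=541946240, p(110)=607163746, p(111)=679903203, p(112)=761002156, p(113)=851376628, p(114)=952050665, p(115)=1064144451, p(116)=1188908248, p(117)=1327710076, p(118)=1482074143, p(119)=1653668665, p(120)=1844349560, p(121)=2056148051, p(122)=2291320912, p(123)=2552338241, p(124)=2841940500, p(125)=3163127352, p(126)=3519222692, p(127)=3913864295, p(128)=4351078600, p(129)=4835271870, p(130)=5371315400, p(131)=5964539504, p(132)=6620830889, p(133)=7346629512, p(134)=8149040695, p(135)=9035836076, p(136)=10015581680, p(137)=11097645016, p(138)=12292341831, p(139)=13610949895, p(140)=15065878135, p(141)=16670689208, p(142)=18440293320, p(143)=20390982757, p(144)=22540654445, p(145)=24908858009, p(146)=27517052599, p(147)=30388671978, p(148)=33549419497, p(149)=37027355200, p(150)=40853235313, p(151)=45060624582, p(152)=49686288421, p(153)=54770336324, p(154)=60356673280, p(155)=66493182097.
Final step: p(156) = p(155) + p(154) - p(151) - p(149) + p(144) + p(141) - p(134) - p(130) + p(121) + p(116) - p(105) - p(99) + p(86) + p(79) - p(64) - p(56) + p(39) + p(30) - p(11) - p(1)
= 66493182097 + 60356673280 - 45060624582 - 37027355200 + 22540654445 + 16670689208 - 8149040695 - 5371315400 + 2056148051 + 1188908248 - 342325709 - 169229875 + 34262962 + 13848650 - 1741630 - 526823 + 31185 + 5604 - 56 - 1
= 73232243759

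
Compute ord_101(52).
25

101 is prime, so ord(52) divides φ(101) = 100.
Divisors of 100: 1, 2, 4, 5, 10, 20, 25, 50, 100.
Repeated squaring: 52^1 ≡ 52, 52^2 ≡ 78, 52^4 ≡ 24, 52^8 ≡ 71, 52^16 ≡ 92, 52^32 ≡ 81, 52^64 ≡ 97 (mod 101).
Test 52^d mod 101 for each divisor d in increasing order:
52^1 ≡ 52
52^2 ≡ 78
52^4 ≡ 24
52^5 = 52^4·52^1 ≡ 36
52^10 = 52^8·52^2 ≡ 84
52^20 = 52^16·52^4 ≡ 87
52^25 = 52^16·52^8·52^1 ≡ 1  ← first divisor giving 1
The order is 25.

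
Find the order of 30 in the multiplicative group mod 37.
18

37 is prime, so ord(30) divides φ(37) = 36.
Divisors of 36: 1, 2, 3, 4, 6, 9, 12, 18, 36.
Repeated squaring: 30^1 ≡ 30, 30^2 ≡ 12, 30^4 ≡ 33, 30^8 ≡ 16, 30^16 ≡ 34, 30^32 ≡ 9 (mod 37).
Test 30^d mod 37 for each divisor d in increasing order:
30^1 ≡ 30
30^2 ≡ 12
30^3 = 30^2·30^1 ≡ 27
30^4 ≡ 33
30^6 = 30^4·30^2 ≡ 26
30^9 = 30^8·30^1 ≡ 36
30^12 = 30^8·30^4 ≡ 10
30^18 = 30^16·30^2 ≡ 1  ← first divisor giving 1
The order is 18.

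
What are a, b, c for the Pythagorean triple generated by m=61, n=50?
(1221, 6100, 6221)

Euclid's formula: a = m² - n², b = 2mn, c = m² + n²
m = 61, n = 50
a = 61² - 50² = 3721 - 2500 = 1221
b = 2 × 61 × 50 = 6100
c = 61² + 50² = 3721 + 2500 = 6221
Verification: 1221² + 6100² = 1490841 + 37210000 = 38700841 = 6221² ✓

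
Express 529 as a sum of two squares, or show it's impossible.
0² + 23² (a=0, b=23)

Factorization: 529 = 23^2
By Fermat: n is sum of two squares iff every prime p ≡ 3 (mod 4) appears to even power.
All primes ≡ 3 (mod 4) appear to even power.
Search a = 0, 1, 2, … for 529 - a² a perfect square: first hit at a = 0: 529 - 0 = 529 = 23².
529 = 0² + 23² = 0 + 529 ✓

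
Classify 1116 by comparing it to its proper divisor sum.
abundant

Proper divisors of 1116: sum = 1 + 2 + 3 + 4 + 6 + 9 + 12 + 18 + ... + 186 + 279 + 372 + 558 (17 divisors) = 1796
Since 1796 > 1116, 1116 is abundant.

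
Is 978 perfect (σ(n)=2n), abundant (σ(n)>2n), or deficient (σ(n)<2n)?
abundant

Proper divisors of 978: sum = 1 + 2 + 3 + 6 + 163 + 326 + 489 = 990
Since 990 > 978, 978 is abundant.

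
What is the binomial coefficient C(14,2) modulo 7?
0

Using Lucas' theorem:
Write n=14 and k=2 in base 7:
n in base 7: [2, 0]
k in base 7: [0, 2]
C(14,2) mod 7 = ∏ C(n_i, k_i) mod 7
Digit binomials (mod 7): C(2,0) = 1; C(0,2) = 0 (k_i > n_i)
Product: 1 × 0 = 0 ≡ 0 (mod 7)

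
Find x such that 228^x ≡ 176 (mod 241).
55

Baby-step giant-step with step n = ⌈√241⌉ = 16.
Baby steps 228^j mod 241 (j:value) for j=0..15: 0:1, 1:228, 2:169, 3:213, 4:123, 5:88, 6:61, 7:171, 8:187, 9:220, 10:32, 11:66, 12:106, 13:68, 14:80, 15:165.
Giant-step multiplier: 228^(-16) ≡ 228^(240-16) = 228^224 ≡ 231 (mod 241).
Giant steps γ_i = 176·231^i mod 241: γ_0=176, γ_1=168, γ_2=7, γ_3=171 (in table at j=7).
x = i·n + j = 3·16 + 7 = 55.
Check: 228^55 ≡ 176 (mod 241).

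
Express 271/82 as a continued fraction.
[3; 3, 3, 1, 1, 3]

Euclidean algorithm steps:
271 = 3 × 82 + 25
82 = 3 × 25 + 7
25 = 3 × 7 + 4
7 = 1 × 4 + 3
4 = 1 × 3 + 1
3 = 3 × 1 + 0
Continued fraction: [3; 3, 3, 1, 1, 3]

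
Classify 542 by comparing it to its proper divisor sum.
deficient

Proper divisors of 542: sum = 1 + 2 + 271 = 274
Since 274 < 542, 542 is deficient.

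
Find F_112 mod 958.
455

Matrix identity: Q^n = [[F_(n+1), F_n], [F_n, F_(n-1)]] with Q = [[1,1],[1,0]].
n = 112 = 1110000₂. Square-and-multiply, entries mod 958:
Q^1 = [[1,1],[1,0]]
Q^3 = (Q^1)²·Q = [[3,2],[2,1]]
Q^7 = (Q^3)²·Q = [[21,13],[13,8]]
Q^14 = (Q^7)² = [[610,377],[377,233]]
Q^28 = (Q^14)² = [[741,713],[713,28]]
Q^56 = (Q^28)² = [[776,321],[321,455]]
Q^112 = (Q^56)² = [[129,455],[455,632]]
F_112 mod 958 = Q^112[0][1] = 455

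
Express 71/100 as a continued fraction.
[0; 1, 2, 2, 4, 3]

Euclidean algorithm steps:
71 = 0 × 100 + 71
100 = 1 × 71 + 29
71 = 2 × 29 + 13
29 = 2 × 13 + 3
13 = 4 × 3 + 1
3 = 3 × 1 + 0
Continued fraction: [0; 1, 2, 2, 4, 3]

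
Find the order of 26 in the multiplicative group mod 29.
28

29 is prime, so ord(26) divides φ(29) = 28.
Divisors of 28: 1, 2, 4, 7, 14, 28.
Repeated squaring: 26^1 ≡ 26, 26^2 ≡ 9, 26^4 ≡ 23, 26^8 ≡ 7, 26^16 ≡ 20 (mod 29).
Test 26^d mod 29 for each divisor d in increasing order:
26^1 ≡ 26
26^2 ≡ 9
26^4 ≡ 23
26^7 = 26^4·26^2·26^1 ≡ 17
26^14 = 26^8·26^4·26^2 ≡ 28
26^28 = 26^16·26^8·26^4 ≡ 1  ← first divisor giving 1
The order is 28.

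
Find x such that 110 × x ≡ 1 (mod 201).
53

gcd(110, 201) = 1, so the inverse exists.
Extended Euclidean algorithm on (201, 110):
201 = 1 × 110 + 91  ⟹  91 = (1)·201 + (-1)·110
110 = 1 × 91 + 19  ⟹  19 = (-1)·201 + (2)·110
91 = 4 × 19 + 15  ⟹  15 = (5)·201 + (-9)·110
19 = 1 × 15 + 4  ⟹  4 = (-6)·201 + (11)·110
15 = 3 × 4 + 3  ⟹  3 = (23)·201 + (-42)·110
4 = 1 × 3 + 1  ⟹  1 = (-29)·201 + (53)·110
So (53)·110 ≡ 1 (mod 201), i.e. 110^(-1) ≡ 53 (mod 201).
Check: 110 × 53 = 5830 ≡ 1 (mod 201)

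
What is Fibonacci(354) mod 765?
757

Matrix identity: Q^n = [[F_(n+1), F_n], [F_n, F_(n-1)]] with Q = [[1,1],[1,0]].
n = 354 = 101100010₂. Square-and-multiply, entries mod 765:
Q^1 = [[1,1],[1,0]]
Q^2 = (Q^1)² = [[2,1],[1,1]]
Q^5 = (Q^2)²·Q = [[8,5],[5,3]]
Q^11 = (Q^5)²·Q = [[144,89],[89,55]]
Q^22 = (Q^11)² = [[352,116],[116,236]]
Q^44 = (Q^22)² = [[425,123],[123,302]]
Q^88 = (Q^44)² = [[679,681],[681,763]]
Q^177 = (Q^88)²·Q = [[424,682],[682,507]]
Q^354 = (Q^177)² = [[5,757],[757,13]]
F_354 mod 765 = Q^354[0][1] = 757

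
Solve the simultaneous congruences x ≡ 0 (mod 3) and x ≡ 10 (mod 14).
24

Using Chinese Remainder Theorem:
M = 3 × 14 = 42
M1 = 14, M2 = 3
y1 = 14^(-1) mod 3 = 2
y2 = 3^(-1) mod 14 = 5
x = (0×14×2 + 10×3×5) mod 42 = 24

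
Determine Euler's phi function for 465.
240

465 = 3 × 5 × 31
φ(n) = n × ∏(1 - 1/p) for each prime p dividing n
φ(465) = 465 × (1 - 1/3) × (1 - 1/5) × (1 - 1/31) = 240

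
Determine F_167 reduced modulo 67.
38

Matrix identity: Q^n = [[F_(n+1), F_n], [F_n, F_(n-1)]] with Q = [[1,1],[1,0]].
n = 167 = 10100111₂. Square-and-multiply, entries mod 67:
Q^1 = [[1,1],[1,0]]
Q^2 = (Q^1)² = [[2,1],[1,1]]
Q^5 = (Q^2)²·Q = [[8,5],[5,3]]
Q^10 = (Q^5)² = [[22,55],[55,34]]
Q^20 = (Q^10)² = [[25,65],[65,27]]
Q^41 = (Q^20)²·Q = [[56,26],[26,30]]
Q^83 = (Q^41)²·Q = [[18,60],[60,25]]
Q^167 = (Q^83)²·Q = [[5,38],[38,34]]
F_167 mod 67 = Q^167[0][1] = 38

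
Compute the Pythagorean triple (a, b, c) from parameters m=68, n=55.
(1599, 7480, 7649)

Euclid's formula: a = m² - n², b = 2mn, c = m² + n²
m = 68, n = 55
a = 68² - 55² = 4624 - 3025 = 1599
b = 2 × 68 × 55 = 7480
c = 68² + 55² = 4624 + 3025 = 7649
Verification: 1599² + 7480² = 2556801 + 55950400 = 58507201 = 7649² ✓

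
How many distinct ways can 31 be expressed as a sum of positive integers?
6842

p(n) counts ways to write n as a sum of positive integers (order ignored).
Euler's pentagonal recurrence: p(k) = p(k-1) + p(k-2) - p(k-5) - p(k-7) + p(k-12) + p(k-15) - ... (offsets j(3j∓1)/2, signs ++--, p(0)=1, p(<0)=0).
DP table for k = 0..30: p(0)=1, p(1)=1, p(2)=2, p(3)=3, p(4)=5, p(5)=7, p(6)=11, p(7)=15, p(8)=22, p(9)=30, p(10)=42, p(11)=56, p(12)=77, p(13)=101, p(14)=135, p(15)=176, p(16)=231, p(17)=297, p(18)=385, p(19)=490, p(20)=627, p(21)=792, p(22)=1002, p(23)=1255, p(24)=1575, p(25)=1958, p(26)=2436, p(27)=3010, p(28)=3718, p(29)=4565, p(30)=5604.
Final step: p(31) = p(30) + p(29) - p(26) - p(24) + p(19) + p(16) - p(9) - p(5)
= 5604 + 4565 - 2436 - 1575 + 490 + 231 - 30 - 7
= 6842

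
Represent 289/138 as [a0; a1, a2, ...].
[2; 10, 1, 1, 1, 1, 2]

Euclidean algorithm steps:
289 = 2 × 138 + 13
138 = 10 × 13 + 8
13 = 1 × 8 + 5
8 = 1 × 5 + 3
5 = 1 × 3 + 2
3 = 1 × 2 + 1
2 = 2 × 1 + 0
Continued fraction: [2; 10, 1, 1, 1, 1, 2]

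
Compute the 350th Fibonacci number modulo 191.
147

Matrix identity: Q^n = [[F_(n+1), F_n], [F_n, F_(n-1)]] with Q = [[1,1],[1,0]].
n = 350 = 101011110₂. Square-and-multiply, entries mod 191:
Q^1 = [[1,1],[1,0]]
Q^2 = (Q^1)² = [[2,1],[1,1]]
Q^5 = (Q^2)²·Q = [[8,5],[5,3]]
Q^10 = (Q^5)² = [[89,55],[55,34]]
Q^21 = (Q^10)²·Q = [[139,59],[59,80]]
Q^43 = (Q^21)²·Q = [[6,73],[73,124]]
Q^87 = (Q^43)²·Q = [[148,17],[17,131]]
Q^175 = (Q^87)²·Q = [[5,37],[37,159]]
Q^350 = (Q^175)² = [[57,147],[147,101]]
F_350 mod 191 = Q^350[0][1] = 147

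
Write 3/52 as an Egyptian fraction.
1/18 + 1/468

Greedy algorithm:
3/52: ceiling(52/3) = 18, use 1/18
1/468: ceiling(468/1) = 468, use 1/468
Result: 3/52 = 1/18 + 1/468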